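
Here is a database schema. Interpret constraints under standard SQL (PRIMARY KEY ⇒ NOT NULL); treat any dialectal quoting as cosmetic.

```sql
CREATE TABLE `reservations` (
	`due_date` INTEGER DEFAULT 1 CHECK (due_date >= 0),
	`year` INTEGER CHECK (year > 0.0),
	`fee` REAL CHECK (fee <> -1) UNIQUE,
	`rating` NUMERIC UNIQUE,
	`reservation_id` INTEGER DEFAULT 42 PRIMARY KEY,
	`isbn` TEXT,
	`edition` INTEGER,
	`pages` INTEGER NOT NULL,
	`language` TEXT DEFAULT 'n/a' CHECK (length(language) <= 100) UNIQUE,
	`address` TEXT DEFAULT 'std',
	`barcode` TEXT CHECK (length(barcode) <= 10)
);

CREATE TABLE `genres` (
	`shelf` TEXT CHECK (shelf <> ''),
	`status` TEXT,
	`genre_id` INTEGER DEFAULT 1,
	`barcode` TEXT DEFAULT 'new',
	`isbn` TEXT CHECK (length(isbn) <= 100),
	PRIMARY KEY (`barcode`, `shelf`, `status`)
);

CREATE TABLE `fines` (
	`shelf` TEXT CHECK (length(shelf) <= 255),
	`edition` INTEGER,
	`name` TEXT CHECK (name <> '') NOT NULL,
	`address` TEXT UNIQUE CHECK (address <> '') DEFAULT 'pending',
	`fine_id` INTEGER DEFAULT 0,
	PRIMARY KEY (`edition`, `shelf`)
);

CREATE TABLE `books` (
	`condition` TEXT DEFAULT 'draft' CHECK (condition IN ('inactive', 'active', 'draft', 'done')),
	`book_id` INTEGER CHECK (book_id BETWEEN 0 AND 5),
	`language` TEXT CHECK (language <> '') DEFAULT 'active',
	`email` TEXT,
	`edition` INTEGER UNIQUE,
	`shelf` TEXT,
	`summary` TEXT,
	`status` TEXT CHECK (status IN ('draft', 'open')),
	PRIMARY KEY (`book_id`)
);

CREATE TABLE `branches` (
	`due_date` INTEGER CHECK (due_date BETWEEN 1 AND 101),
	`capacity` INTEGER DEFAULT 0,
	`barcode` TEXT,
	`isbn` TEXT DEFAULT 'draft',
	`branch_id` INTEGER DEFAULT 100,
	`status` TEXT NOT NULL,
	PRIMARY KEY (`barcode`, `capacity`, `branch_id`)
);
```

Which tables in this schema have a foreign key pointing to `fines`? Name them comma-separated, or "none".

No REFERENCES clause anywhere in the schema names fines.

none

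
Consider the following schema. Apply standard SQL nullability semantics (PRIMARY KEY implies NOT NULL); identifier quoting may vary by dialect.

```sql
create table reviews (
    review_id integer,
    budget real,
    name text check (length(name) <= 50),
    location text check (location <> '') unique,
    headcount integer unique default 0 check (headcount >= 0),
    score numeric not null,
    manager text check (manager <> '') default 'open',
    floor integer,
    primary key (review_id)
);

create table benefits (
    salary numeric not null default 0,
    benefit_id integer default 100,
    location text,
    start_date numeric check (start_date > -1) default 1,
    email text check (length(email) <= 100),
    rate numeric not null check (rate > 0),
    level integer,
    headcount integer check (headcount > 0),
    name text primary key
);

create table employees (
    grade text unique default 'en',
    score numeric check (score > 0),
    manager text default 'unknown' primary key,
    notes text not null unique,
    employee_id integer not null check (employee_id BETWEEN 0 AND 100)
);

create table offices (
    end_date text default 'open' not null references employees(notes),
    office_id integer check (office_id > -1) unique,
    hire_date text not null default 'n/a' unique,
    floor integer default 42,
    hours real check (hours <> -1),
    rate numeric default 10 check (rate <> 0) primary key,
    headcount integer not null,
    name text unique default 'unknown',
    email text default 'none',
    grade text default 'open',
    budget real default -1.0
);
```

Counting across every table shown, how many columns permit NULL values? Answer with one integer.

reviews: 6 nullable (budget, name, location, headcount, manager, floor — PK (review_id) and explicit NOT NULL columns excluded).
benefits: 6 nullable (benefit_id, location, start_date, email, level, headcount — PK (name) and explicit NOT NULL columns excluded).
employees: 2 nullable (grade, score — PK (manager) and explicit NOT NULL columns excluded).
offices: 7 nullable (office_id, floor, hours, name, email, grade, budget — PK (rate) and explicit NOT NULL columns excluded).
Total: 6 + 6 + 2 + 7 = 21.

21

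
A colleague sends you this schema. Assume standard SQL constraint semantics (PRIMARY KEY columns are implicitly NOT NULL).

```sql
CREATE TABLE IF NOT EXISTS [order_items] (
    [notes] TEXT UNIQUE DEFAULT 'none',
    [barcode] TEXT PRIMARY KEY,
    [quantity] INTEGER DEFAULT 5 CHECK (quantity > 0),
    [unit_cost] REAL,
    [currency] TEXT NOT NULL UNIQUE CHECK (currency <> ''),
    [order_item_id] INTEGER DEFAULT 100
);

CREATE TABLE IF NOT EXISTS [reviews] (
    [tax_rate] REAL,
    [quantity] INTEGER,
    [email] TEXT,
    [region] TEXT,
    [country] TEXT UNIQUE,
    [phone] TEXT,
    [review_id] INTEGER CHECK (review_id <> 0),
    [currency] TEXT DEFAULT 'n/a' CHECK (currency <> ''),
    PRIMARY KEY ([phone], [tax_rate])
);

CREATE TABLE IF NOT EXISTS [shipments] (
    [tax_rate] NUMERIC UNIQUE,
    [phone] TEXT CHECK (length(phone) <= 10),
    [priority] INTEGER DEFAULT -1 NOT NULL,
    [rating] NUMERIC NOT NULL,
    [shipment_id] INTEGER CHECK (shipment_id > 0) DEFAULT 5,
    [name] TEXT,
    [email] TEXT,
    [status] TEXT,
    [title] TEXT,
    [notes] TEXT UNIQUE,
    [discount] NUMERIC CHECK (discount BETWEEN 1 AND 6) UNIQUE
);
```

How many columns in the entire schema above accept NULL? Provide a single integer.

order_items: 4 nullable (notes, quantity, unit_cost, order_item_id — PK (barcode) and explicit NOT NULL columns excluded).
reviews: 6 nullable (quantity, email, region, country, review_id, currency — PK (phone, tax_rate) and explicit NOT NULL columns excluded).
shipments: 9 nullable (tax_rate, phone, shipment_id, name, email, status, title, notes, discount — PK none and explicit NOT NULL columns excluded).
Total: 4 + 6 + 9 = 19.

19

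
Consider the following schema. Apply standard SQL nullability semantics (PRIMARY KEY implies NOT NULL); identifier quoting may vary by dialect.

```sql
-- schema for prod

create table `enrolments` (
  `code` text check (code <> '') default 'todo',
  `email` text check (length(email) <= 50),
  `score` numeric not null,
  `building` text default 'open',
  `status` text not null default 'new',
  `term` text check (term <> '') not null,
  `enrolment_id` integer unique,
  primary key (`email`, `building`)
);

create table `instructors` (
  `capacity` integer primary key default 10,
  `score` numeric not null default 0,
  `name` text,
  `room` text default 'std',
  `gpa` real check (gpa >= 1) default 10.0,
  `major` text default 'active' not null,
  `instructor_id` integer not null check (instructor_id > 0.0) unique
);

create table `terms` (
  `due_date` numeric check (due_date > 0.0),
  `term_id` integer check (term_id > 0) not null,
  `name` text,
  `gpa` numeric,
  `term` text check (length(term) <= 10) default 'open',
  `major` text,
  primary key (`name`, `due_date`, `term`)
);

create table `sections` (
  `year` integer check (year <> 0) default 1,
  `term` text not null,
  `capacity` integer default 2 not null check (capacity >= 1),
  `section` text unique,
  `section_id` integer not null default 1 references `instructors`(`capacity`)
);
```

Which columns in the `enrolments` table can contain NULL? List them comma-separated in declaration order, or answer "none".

code, enrolment_id

- code: CHECK does not forbid NULL (a CHECK constraint passes when its expression is NULL) → nullable.
- email: part of the PRIMARY KEY, which implies NOT NULL → not nullable.
- score: declared NOT NULL → not nullable.
- building: part of the PRIMARY KEY, which implies NOT NULL → not nullable.
- status: declared NOT NULL → not nullable.
- term: declared NOT NULL → not nullable.
- enrolment_id: UNIQUE does not imply NOT NULL → nullable.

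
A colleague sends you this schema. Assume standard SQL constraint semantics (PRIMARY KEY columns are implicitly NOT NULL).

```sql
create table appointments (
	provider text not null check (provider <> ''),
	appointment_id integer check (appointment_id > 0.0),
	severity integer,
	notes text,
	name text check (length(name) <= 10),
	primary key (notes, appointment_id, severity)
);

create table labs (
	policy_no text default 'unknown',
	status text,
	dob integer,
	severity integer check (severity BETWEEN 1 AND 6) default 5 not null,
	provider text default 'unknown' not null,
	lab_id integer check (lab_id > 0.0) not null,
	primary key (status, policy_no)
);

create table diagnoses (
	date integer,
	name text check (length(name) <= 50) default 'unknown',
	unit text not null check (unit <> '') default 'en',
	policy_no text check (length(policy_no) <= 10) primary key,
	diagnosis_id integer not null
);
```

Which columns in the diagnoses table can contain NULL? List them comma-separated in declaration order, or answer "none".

date, name

- date: no NOT NULL constraint applies → nullable.
- name: CHECK does not forbid NULL (a CHECK constraint passes when its expression is NULL) → nullable.
- unit: declared NOT NULL → not nullable.
- policy_no: part of the PRIMARY KEY, which implies NOT NULL → not nullable.
- diagnosis_id: declared NOT NULL → not nullable.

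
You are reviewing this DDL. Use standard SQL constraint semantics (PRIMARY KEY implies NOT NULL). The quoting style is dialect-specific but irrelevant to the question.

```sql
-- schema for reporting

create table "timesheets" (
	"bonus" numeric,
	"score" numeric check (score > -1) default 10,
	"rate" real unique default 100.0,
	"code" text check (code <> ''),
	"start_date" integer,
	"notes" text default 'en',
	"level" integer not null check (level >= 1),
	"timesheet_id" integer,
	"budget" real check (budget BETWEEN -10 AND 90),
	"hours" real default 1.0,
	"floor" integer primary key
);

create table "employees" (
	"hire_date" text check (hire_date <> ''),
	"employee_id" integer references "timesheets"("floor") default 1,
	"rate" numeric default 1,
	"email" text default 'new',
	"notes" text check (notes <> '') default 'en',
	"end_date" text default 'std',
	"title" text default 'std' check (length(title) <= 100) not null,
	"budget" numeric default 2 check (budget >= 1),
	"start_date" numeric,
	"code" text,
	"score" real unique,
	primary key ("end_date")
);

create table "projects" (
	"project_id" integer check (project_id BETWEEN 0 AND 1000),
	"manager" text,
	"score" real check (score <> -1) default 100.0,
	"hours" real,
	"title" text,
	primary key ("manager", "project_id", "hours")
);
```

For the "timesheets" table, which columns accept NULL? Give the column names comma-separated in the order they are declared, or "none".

- bonus: no NOT NULL constraint applies → nullable.
- score: CHECK does not forbid NULL (a CHECK constraint passes when its expression is NULL) → nullable.
- rate: UNIQUE does not imply NOT NULL → nullable.
- code: CHECK does not forbid NULL (a CHECK constraint passes when its expression is NULL) → nullable.
- start_date: no NOT NULL constraint applies → nullable.
- notes: DEFAULT only fills an omitted column; an explicit NULL is still allowed → nullable.
- level: declared NOT NULL → not nullable.
- timesheet_id: no NOT NULL constraint applies → nullable.
- budget: CHECK does not forbid NULL (a CHECK constraint passes when its expression is NULL) → nullable.
- hours: DEFAULT only fills an omitted column; an explicit NULL is still allowed → nullable.
- floor: part of the PRIMARY KEY, which implies NOT NULL → not nullable.

bonus, score, rate, code, start_date, notes, timesheet_id, budget, hours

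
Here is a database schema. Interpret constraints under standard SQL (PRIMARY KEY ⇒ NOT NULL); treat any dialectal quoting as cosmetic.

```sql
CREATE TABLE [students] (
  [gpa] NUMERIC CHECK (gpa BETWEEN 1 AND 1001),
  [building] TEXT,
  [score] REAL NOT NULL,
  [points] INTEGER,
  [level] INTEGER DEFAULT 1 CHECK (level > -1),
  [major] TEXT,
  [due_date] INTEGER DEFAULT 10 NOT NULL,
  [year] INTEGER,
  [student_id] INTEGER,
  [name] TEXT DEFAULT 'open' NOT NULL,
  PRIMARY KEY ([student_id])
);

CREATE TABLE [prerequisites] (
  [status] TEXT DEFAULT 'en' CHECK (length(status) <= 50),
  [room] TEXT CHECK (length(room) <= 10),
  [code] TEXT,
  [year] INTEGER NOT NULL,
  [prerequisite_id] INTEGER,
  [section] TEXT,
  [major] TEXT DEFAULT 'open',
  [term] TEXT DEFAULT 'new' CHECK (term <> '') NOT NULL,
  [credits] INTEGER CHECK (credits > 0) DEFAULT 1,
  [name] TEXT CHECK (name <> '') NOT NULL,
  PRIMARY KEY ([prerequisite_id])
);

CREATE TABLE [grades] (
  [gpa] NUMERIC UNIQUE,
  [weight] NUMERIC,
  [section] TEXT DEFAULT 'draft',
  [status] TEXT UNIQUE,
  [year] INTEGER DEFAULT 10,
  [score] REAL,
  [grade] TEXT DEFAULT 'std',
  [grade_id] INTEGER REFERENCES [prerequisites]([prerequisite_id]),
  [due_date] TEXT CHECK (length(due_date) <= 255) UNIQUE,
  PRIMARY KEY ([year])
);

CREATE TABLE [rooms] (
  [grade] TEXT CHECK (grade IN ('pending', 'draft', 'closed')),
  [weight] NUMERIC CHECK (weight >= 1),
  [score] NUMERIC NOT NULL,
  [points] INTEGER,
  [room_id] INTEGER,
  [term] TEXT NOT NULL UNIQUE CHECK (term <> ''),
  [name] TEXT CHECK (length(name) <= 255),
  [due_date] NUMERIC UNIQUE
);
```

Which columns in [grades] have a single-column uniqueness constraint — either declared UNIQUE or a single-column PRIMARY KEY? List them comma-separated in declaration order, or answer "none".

gpa, status, year, due_date

- gpa: declared UNIQUE → unique.
- weight: no UNIQUE or single-column PK constraint.
- section: no UNIQUE or single-column PK constraint.
- status: declared UNIQUE → unique.
- year: single-column PRIMARY KEY → unique.
- score: no UNIQUE or single-column PK constraint.
- grade: no UNIQUE or single-column PK constraint.
- grade_id: no UNIQUE or single-column PK constraint.
- due_date: declared UNIQUE → unique.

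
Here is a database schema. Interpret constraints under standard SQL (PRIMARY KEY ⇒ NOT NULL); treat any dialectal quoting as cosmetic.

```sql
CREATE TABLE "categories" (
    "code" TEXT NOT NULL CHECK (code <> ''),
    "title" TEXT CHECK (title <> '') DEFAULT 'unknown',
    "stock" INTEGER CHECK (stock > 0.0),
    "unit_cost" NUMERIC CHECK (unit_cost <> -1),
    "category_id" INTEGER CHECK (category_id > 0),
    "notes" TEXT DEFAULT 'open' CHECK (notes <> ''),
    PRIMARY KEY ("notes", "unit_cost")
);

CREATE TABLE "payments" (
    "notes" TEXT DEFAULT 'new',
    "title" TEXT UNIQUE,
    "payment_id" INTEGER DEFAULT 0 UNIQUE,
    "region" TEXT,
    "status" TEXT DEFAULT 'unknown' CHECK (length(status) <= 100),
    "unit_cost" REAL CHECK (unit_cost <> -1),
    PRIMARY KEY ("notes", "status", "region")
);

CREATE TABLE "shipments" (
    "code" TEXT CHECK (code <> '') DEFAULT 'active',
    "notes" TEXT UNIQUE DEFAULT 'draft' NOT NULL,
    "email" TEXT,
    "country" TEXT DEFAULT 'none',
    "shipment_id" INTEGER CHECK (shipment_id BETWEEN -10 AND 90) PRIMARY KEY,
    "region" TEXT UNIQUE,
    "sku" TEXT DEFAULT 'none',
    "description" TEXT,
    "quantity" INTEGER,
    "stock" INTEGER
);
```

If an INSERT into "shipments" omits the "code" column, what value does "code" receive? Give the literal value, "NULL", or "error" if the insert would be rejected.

code has an explicit DEFAULT 'active'.
When the column is omitted from an INSERT, that default is used.

'active'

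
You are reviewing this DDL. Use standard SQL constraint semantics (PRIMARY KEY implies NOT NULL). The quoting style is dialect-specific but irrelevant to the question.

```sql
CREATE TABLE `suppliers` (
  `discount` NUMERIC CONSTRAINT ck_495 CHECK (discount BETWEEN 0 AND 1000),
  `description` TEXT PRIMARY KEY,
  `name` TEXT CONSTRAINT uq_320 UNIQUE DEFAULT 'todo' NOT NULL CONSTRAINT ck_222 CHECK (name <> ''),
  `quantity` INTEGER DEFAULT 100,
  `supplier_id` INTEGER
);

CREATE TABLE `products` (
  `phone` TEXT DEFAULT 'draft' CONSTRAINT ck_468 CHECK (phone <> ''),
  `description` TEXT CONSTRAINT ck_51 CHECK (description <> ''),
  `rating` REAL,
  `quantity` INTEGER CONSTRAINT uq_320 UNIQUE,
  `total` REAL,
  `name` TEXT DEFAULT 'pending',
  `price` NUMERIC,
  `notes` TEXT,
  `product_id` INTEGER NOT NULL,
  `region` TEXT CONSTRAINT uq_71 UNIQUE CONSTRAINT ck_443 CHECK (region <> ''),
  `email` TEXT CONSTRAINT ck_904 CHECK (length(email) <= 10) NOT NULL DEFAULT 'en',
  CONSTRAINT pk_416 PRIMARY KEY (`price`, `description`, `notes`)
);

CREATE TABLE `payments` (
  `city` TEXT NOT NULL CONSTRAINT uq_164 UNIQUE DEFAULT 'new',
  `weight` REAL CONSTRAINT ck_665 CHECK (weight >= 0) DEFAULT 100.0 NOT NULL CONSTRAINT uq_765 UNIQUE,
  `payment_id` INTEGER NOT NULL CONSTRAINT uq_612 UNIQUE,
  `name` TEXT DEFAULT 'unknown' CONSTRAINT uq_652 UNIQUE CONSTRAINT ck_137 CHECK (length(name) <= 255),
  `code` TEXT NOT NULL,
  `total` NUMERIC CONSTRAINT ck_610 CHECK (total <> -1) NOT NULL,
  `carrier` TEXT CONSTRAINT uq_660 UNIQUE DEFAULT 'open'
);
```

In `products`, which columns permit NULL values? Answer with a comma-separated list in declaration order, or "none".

- phone: CHECK does not forbid NULL (a CHECK constraint passes when its expression is NULL) → nullable.
- description: part of the PRIMARY KEY, which implies NOT NULL → not nullable.
- rating: no NOT NULL constraint applies → nullable.
- quantity: UNIQUE does not imply NOT NULL → nullable.
- total: no NOT NULL constraint applies → nullable.
- name: DEFAULT only fills an omitted column; an explicit NULL is still allowed → nullable.
- price: part of the PRIMARY KEY, which implies NOT NULL → not nullable.
- notes: part of the PRIMARY KEY, which implies NOT NULL → not nullable.
- product_id: declared NOT NULL → not nullable.
- region: CHECK does not forbid NULL (a CHECK constraint passes when its expression is NULL) → nullable.
- email: declared NOT NULL → not nullable.

phone, rating, quantity, total, name, region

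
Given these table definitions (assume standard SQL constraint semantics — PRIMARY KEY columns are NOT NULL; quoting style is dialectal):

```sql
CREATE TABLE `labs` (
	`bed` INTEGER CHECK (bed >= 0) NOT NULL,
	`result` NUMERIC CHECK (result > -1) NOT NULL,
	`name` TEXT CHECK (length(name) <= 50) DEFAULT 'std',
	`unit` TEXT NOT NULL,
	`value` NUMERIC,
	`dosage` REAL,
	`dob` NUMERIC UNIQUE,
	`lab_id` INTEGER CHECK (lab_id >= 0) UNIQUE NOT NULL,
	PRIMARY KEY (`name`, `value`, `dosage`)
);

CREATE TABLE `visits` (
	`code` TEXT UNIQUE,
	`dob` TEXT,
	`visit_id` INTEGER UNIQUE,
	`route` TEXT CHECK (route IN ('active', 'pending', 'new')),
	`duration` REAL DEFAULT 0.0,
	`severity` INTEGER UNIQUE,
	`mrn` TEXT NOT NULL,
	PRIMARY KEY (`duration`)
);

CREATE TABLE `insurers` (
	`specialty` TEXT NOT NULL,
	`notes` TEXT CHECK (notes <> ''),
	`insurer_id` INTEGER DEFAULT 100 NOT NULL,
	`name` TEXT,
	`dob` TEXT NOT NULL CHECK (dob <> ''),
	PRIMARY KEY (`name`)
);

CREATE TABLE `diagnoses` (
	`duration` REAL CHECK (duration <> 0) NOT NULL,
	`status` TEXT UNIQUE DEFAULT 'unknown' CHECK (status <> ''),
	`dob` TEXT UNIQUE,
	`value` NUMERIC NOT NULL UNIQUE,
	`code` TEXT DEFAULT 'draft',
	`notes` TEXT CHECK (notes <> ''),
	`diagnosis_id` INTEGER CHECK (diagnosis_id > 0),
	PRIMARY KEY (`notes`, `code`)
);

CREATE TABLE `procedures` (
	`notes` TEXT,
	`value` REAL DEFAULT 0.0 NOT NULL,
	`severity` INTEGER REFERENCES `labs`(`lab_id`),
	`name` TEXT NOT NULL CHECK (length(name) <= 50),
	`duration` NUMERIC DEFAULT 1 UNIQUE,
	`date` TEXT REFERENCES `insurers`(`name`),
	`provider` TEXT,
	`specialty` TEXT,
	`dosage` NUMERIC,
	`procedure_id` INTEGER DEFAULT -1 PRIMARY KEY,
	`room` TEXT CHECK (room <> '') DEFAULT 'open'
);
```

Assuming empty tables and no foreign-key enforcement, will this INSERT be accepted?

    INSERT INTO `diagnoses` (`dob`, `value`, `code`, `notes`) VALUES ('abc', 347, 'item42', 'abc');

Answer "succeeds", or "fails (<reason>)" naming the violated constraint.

duration is omitted from the column list and has no DEFAULT, so it would receive NULL.
But duration is declared NOT NULL.

fails (NOT NULL on duration)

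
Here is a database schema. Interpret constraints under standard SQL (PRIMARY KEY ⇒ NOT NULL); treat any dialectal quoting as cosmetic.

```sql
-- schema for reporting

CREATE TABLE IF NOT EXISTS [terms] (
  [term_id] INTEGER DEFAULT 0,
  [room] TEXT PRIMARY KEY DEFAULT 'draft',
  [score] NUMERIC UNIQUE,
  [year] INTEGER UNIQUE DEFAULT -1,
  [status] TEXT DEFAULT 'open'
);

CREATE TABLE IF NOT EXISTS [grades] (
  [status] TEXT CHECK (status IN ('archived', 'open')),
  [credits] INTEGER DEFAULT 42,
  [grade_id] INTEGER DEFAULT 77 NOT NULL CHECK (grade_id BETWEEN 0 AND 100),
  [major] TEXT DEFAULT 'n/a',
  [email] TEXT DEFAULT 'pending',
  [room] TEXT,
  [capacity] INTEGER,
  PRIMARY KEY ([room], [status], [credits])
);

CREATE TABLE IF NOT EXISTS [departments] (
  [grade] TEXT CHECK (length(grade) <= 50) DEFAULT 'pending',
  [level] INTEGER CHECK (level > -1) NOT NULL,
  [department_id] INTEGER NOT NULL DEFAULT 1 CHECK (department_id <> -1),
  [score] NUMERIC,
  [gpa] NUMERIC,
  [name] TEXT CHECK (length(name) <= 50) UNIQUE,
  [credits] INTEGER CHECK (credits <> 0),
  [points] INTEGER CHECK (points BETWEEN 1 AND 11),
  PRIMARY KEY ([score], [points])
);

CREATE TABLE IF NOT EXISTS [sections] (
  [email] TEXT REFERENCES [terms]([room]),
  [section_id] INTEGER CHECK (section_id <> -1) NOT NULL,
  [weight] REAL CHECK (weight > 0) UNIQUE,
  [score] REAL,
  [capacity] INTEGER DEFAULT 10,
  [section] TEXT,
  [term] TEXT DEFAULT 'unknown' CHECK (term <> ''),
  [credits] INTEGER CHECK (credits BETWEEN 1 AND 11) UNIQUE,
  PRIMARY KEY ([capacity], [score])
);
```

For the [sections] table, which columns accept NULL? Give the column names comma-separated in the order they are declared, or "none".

email, weight, section, term, credits

- email: a foreign key column may be NULL unless separately constrained → nullable.
- section_id: declared NOT NULL → not nullable.
- weight: CHECK does not forbid NULL (a CHECK constraint passes when its expression is NULL) → nullable.
- score: part of the PRIMARY KEY, which implies NOT NULL → not nullable.
- capacity: part of the PRIMARY KEY, which implies NOT NULL → not nullable.
- section: no NOT NULL constraint applies → nullable.
- term: CHECK does not forbid NULL (a CHECK constraint passes when its expression is NULL) → nullable.
- credits: CHECK does not forbid NULL (a CHECK constraint passes when its expression is NULL) → nullable.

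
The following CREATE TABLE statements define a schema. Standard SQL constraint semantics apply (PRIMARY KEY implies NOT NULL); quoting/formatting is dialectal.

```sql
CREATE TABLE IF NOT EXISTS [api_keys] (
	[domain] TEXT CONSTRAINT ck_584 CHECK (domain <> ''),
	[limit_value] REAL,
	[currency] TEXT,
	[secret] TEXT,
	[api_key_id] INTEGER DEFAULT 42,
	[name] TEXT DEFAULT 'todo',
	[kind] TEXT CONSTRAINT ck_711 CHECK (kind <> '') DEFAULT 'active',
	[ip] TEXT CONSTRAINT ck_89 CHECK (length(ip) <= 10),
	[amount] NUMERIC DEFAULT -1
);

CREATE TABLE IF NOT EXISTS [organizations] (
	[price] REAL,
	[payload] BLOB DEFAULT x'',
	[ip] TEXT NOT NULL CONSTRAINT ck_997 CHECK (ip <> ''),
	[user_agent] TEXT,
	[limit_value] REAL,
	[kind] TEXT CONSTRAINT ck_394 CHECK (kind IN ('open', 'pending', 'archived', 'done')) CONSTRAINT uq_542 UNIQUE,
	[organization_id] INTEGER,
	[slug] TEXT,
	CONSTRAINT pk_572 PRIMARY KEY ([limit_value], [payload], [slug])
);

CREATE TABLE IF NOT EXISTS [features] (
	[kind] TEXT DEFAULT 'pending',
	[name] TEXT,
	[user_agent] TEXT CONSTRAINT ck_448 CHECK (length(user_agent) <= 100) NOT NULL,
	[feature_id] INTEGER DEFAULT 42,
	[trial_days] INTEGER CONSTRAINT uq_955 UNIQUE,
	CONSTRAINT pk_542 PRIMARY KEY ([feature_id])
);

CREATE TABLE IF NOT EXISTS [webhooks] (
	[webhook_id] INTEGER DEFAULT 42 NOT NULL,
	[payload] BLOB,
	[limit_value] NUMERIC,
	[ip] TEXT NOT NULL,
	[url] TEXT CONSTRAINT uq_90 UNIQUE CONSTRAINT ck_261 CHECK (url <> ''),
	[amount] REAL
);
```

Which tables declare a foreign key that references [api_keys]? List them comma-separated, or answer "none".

No REFERENCES clause anywhere in the schema names api_keys.

none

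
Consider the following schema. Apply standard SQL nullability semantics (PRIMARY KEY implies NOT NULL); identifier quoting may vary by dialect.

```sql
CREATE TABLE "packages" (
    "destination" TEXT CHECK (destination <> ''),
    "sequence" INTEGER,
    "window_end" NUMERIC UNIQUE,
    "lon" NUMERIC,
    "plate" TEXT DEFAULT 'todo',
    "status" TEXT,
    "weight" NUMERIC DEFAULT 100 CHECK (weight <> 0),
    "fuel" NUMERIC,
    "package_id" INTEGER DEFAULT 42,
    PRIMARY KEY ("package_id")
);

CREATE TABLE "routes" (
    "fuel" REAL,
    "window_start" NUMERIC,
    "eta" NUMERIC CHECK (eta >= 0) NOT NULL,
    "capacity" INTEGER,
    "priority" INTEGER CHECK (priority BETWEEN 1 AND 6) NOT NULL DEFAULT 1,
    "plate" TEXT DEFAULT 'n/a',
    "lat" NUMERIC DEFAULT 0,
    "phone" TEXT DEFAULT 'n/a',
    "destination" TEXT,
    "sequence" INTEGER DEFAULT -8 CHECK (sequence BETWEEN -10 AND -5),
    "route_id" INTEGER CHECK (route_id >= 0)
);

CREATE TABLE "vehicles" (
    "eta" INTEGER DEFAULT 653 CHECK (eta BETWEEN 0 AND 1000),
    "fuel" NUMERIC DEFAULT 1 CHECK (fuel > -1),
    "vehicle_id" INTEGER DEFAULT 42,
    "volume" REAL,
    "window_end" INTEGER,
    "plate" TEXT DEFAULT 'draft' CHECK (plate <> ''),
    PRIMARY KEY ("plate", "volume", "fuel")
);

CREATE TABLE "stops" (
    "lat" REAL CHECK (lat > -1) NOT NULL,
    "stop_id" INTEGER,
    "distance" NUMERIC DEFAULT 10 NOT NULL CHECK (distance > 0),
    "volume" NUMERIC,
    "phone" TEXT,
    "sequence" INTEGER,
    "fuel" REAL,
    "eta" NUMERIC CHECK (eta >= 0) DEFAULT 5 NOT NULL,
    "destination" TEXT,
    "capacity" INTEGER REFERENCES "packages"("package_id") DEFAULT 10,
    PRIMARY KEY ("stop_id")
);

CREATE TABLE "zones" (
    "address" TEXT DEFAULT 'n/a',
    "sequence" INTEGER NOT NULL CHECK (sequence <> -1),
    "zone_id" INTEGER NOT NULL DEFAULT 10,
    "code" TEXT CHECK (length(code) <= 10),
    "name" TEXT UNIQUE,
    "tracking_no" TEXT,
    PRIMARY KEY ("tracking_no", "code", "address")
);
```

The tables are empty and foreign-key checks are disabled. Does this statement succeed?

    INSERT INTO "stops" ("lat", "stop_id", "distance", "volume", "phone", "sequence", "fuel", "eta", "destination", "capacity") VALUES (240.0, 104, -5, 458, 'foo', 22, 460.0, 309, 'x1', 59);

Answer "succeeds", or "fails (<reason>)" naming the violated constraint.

The value -5 for distance violates CHECK (distance > 0).

fails (CHECK on distance)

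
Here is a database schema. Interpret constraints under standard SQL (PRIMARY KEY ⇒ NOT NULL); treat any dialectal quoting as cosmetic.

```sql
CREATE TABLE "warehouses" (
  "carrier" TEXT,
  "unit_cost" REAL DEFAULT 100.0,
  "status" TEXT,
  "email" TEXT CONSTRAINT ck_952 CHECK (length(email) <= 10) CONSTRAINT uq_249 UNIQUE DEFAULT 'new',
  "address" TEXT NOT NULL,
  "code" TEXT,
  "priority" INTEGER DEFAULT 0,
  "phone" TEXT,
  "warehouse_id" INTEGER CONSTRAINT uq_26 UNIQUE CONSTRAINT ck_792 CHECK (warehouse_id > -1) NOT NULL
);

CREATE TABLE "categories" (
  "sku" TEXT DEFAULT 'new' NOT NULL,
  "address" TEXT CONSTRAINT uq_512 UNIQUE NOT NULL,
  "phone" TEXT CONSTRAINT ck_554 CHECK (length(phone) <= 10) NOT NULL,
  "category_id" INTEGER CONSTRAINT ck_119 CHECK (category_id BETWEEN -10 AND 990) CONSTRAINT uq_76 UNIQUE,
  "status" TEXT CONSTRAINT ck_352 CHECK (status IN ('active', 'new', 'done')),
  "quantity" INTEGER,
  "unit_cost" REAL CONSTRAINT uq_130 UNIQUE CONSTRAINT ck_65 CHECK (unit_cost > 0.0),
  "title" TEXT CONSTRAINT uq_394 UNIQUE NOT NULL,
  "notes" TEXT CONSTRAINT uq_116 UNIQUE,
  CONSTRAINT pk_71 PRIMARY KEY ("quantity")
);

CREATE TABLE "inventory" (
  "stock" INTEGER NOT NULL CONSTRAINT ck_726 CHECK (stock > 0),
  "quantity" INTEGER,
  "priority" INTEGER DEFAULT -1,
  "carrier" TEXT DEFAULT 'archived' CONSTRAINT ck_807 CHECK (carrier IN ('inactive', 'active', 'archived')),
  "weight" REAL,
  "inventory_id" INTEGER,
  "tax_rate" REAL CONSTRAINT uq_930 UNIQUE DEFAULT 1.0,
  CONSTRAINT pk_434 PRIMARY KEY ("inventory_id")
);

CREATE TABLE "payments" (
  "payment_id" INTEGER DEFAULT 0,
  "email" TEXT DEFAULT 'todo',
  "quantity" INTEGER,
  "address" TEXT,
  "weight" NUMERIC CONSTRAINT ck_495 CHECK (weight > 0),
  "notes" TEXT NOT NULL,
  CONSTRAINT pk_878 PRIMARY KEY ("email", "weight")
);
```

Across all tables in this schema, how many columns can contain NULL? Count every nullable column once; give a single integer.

19

warehouses: 7 nullable (carrier, unit_cost, status, email, code, priority, phone — PK none and explicit NOT NULL columns excluded).
categories: 4 nullable (category_id, status, unit_cost, notes — PK (quantity) and explicit NOT NULL columns excluded).
inventory: 5 nullable (quantity, priority, carrier, weight, tax_rate — PK (inventory_id) and explicit NOT NULL columns excluded).
payments: 3 nullable (payment_id, quantity, address — PK (email, weight) and explicit NOT NULL columns excluded).
Total: 7 + 4 + 5 + 3 = 19.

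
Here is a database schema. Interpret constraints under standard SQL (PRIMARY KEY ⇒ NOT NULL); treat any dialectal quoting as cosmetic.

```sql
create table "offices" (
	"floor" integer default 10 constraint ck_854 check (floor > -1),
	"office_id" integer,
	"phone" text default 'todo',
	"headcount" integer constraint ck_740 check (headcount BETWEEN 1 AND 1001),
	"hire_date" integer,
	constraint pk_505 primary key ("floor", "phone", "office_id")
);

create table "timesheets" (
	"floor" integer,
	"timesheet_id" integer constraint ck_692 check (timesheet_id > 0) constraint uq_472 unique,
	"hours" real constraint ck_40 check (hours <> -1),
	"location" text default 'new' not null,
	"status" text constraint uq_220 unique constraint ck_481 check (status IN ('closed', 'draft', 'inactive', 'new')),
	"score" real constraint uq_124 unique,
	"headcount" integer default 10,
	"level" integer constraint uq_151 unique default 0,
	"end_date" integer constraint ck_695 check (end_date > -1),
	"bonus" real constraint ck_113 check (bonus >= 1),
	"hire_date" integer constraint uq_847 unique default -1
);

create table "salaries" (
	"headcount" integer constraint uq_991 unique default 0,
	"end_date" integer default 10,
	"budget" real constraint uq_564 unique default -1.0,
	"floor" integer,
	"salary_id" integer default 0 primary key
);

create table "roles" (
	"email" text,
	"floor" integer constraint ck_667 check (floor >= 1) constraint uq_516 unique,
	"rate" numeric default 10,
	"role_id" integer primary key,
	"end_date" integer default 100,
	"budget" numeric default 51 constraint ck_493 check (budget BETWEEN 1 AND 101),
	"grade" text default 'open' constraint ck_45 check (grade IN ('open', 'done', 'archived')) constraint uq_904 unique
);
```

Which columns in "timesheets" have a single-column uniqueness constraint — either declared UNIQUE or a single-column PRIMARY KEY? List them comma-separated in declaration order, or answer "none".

timesheet_id, status, score, level, hire_date

- floor: no UNIQUE or single-column PK constraint.
- timesheet_id: declared UNIQUE → unique.
- hours: no UNIQUE or single-column PK constraint.
- location: no UNIQUE or single-column PK constraint.
- status: declared UNIQUE → unique.
- score: declared UNIQUE → unique.
- headcount: no UNIQUE or single-column PK constraint.
- level: declared UNIQUE → unique.
- end_date: no UNIQUE or single-column PK constraint.
- bonus: no UNIQUE or single-column PK constraint.
- hire_date: declared UNIQUE → unique.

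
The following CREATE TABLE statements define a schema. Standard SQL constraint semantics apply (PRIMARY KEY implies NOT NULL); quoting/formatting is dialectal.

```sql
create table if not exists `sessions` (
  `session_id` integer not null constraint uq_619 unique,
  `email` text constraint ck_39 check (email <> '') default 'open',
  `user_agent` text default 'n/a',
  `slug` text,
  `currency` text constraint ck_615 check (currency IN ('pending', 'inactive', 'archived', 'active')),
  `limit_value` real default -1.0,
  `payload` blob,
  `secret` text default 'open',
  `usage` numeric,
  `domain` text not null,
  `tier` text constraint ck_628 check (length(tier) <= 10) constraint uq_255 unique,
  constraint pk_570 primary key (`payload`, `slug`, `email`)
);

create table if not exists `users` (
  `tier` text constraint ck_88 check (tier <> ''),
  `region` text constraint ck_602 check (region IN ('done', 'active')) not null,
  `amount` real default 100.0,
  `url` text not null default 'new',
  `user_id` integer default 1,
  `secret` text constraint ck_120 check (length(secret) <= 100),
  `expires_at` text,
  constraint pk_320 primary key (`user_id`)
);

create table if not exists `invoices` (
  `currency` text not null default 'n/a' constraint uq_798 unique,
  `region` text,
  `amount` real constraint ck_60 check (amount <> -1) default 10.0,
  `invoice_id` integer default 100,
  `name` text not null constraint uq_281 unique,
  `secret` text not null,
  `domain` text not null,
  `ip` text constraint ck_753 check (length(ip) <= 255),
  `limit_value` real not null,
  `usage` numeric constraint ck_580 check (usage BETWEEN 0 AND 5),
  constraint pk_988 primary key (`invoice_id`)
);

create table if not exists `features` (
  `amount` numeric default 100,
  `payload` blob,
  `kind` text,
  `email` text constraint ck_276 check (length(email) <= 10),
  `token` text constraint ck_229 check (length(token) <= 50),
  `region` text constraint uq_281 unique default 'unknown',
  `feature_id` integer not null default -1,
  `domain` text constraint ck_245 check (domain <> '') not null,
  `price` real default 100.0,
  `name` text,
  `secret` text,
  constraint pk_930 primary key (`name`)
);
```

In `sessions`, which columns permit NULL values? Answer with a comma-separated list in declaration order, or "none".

- session_id: declared NOT NULL → not nullable.
- email: part of the PRIMARY KEY, which implies NOT NULL → not nullable.
- user_agent: DEFAULT only fills an omitted column; an explicit NULL is still allowed → nullable.
- slug: part of the PRIMARY KEY, which implies NOT NULL → not nullable.
- currency: CHECK does not forbid NULL (a CHECK constraint passes when its expression is NULL) → nullable.
- limit_value: DEFAULT only fills an omitted column; an explicit NULL is still allowed → nullable.
- payload: part of the PRIMARY KEY, which implies NOT NULL → not nullable.
- secret: DEFAULT only fills an omitted column; an explicit NULL is still allowed → nullable.
- usage: no NOT NULL constraint applies → nullable.
- domain: declared NOT NULL → not nullable.
- tier: CHECK does not forbid NULL (a CHECK constraint passes when its expression is NULL) → nullable.

user_agent, currency, limit_value, secret, usage, tier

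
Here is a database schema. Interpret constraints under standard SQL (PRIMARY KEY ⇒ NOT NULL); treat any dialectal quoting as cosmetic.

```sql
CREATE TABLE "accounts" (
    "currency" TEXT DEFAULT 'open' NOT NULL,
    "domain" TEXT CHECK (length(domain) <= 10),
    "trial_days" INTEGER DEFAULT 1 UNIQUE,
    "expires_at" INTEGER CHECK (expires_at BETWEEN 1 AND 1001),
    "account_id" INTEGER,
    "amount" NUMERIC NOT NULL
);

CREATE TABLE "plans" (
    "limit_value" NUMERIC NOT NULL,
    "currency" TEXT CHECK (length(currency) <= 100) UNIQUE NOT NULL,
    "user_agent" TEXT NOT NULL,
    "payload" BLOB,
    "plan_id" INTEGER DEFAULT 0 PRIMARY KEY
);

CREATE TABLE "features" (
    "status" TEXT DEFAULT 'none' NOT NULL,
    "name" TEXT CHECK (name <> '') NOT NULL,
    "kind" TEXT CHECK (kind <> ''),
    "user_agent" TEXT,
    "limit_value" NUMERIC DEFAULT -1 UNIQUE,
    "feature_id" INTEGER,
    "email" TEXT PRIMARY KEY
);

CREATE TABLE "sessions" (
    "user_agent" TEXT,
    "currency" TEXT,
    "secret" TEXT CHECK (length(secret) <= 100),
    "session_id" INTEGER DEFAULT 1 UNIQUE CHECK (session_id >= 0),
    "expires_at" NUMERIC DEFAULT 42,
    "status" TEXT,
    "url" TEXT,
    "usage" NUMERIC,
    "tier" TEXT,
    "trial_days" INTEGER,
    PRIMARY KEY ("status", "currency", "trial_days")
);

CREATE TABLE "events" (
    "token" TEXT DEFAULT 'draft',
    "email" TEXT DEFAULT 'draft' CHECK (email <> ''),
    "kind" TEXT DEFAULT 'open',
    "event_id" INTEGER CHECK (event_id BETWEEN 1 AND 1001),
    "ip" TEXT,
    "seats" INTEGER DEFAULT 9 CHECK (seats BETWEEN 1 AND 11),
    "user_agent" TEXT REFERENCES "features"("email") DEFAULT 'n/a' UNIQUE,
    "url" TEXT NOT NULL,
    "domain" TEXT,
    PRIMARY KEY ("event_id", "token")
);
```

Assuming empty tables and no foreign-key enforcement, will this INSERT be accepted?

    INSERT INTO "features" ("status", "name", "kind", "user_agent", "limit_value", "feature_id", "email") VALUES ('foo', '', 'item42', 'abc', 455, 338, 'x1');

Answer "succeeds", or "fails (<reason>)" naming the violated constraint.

The value '' for name violates CHECK (name <> '').

fails (CHECK on name)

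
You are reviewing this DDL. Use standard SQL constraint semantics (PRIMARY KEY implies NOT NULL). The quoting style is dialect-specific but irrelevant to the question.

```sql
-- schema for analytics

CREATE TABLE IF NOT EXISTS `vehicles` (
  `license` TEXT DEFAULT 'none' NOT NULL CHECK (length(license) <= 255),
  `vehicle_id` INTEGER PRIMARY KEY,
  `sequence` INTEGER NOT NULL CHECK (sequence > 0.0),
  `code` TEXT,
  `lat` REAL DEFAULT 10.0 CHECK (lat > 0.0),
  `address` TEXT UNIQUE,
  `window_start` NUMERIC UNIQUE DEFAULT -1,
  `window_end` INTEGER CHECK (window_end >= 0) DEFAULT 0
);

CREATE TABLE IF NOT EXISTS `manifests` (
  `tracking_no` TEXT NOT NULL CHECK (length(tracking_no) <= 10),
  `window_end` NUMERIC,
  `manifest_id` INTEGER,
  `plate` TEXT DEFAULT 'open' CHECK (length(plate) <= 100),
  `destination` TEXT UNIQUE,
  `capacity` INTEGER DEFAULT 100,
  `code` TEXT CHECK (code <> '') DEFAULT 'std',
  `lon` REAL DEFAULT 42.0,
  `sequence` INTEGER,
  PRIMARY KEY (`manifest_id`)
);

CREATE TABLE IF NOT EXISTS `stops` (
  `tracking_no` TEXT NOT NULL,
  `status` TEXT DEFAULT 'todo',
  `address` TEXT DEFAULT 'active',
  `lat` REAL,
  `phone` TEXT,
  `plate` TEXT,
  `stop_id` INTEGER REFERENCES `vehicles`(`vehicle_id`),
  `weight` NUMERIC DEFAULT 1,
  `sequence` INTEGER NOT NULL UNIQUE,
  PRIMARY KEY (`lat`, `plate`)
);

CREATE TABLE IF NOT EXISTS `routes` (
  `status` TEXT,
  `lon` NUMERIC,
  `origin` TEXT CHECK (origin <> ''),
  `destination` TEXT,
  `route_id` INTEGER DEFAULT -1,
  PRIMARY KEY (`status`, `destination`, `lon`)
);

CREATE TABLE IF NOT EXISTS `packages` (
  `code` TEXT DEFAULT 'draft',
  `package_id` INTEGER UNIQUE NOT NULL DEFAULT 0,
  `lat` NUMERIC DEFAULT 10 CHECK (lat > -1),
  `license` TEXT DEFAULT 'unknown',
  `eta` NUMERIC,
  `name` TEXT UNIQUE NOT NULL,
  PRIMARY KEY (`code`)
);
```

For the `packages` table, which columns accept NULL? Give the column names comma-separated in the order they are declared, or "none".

lat, license, eta

- code: part of the PRIMARY KEY, which implies NOT NULL → not nullable.
- package_id: declared NOT NULL → not nullable.
- lat: CHECK does not forbid NULL (a CHECK constraint passes when its expression is NULL) → nullable.
- license: DEFAULT only fills an omitted column; an explicit NULL is still allowed → nullable.
- eta: no NOT NULL constraint applies → nullable.
- name: declared NOT NULL → not nullable.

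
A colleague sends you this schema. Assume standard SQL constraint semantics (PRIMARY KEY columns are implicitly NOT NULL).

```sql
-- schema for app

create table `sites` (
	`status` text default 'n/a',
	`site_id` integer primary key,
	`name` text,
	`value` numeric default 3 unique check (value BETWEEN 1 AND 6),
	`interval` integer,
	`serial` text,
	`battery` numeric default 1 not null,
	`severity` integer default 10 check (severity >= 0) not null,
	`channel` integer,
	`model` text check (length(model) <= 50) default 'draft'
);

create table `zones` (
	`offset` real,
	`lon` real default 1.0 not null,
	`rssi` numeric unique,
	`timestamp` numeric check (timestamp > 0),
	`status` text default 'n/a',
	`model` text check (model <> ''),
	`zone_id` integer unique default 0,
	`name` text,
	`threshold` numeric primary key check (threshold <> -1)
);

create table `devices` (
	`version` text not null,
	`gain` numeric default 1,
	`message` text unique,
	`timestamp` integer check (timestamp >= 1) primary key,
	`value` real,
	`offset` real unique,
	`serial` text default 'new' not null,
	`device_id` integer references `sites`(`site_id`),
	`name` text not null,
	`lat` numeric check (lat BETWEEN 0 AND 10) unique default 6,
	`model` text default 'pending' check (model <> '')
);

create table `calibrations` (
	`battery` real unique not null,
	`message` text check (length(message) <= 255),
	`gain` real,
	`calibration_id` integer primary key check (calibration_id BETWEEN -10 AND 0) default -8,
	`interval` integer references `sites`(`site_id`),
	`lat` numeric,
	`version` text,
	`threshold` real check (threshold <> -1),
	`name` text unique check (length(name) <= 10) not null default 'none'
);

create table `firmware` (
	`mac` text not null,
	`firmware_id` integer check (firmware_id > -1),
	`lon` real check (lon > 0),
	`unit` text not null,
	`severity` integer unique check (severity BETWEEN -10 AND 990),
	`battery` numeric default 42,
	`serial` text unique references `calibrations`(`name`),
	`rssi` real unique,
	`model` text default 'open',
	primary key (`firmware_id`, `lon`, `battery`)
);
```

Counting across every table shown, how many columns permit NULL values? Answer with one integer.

sites: 7 nullable (status, name, value, interval, serial, channel, model — PK (site_id) and explicit NOT NULL columns excluded).
zones: 7 nullable (offset, rssi, timestamp, status, model, zone_id, name — PK (threshold) and explicit NOT NULL columns excluded).
devices: 7 nullable (gain, message, value, offset, device_id, lat, model — PK (timestamp) and explicit NOT NULL columns excluded).
calibrations: 6 nullable (message, gain, interval, lat, version, threshold — PK (calibration_id) and explicit NOT NULL columns excluded).
firmware: 4 nullable (severity, serial, rssi, model — PK (firmware_id, lon, battery) and explicit NOT NULL columns excluded).
Total: 7 + 7 + 7 + 6 + 4 = 31.

31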